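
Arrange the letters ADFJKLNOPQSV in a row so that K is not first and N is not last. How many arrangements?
By inclusion-exclusion: 12! - 2×(12-1)! + (12-2)! = 479001600 - 79833600 + 3628800 = 402796800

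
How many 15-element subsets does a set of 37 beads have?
C(37,15) = 37!/(15!×22!) = 9364199760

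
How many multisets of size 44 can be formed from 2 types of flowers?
C(44+2-1, 2-1) = C(45, 1) = 45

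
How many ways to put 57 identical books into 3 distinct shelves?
C(57+3-1, 3-1) = C(59, 2) = 1711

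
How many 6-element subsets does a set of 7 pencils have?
C(7,6) = 7!/(6!×1!) = 7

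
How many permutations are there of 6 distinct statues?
6! = 720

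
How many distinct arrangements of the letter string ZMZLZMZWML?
10! / (3! × 4! × 2! × 1!) = 12600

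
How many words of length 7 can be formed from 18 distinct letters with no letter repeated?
P(18,7) = 18!/(18-7)! = 160392960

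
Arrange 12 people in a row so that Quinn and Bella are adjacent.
Treat as block: (12-1)! × 2! = 39916800 × 2 = 79833600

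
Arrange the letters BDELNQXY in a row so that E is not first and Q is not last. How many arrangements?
By inclusion-exclusion: 8! - 2×(8-1)! + (8-2)! = 40320 - 10080 + 720 = 30960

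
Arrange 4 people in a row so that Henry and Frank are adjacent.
Treat as block: (4-1)! × 2! = 6 × 2 = 12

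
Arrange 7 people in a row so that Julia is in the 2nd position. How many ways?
Fix one position: (7-1)! = 720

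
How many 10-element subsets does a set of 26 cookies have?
C(26,10) = 26!/(10!×16!) = 5311735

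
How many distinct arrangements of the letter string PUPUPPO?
7! / (2! × 1! × 4!) = 105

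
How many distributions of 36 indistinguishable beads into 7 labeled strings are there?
C(36+7-1, 7-1) = C(42, 6) = 5245786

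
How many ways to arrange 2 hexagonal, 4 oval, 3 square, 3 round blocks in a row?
12! / (2! × 4! × 3! × 3!) = 277200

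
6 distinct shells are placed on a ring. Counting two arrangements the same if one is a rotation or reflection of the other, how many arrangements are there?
(6-1)!/2 = 120/2 = 60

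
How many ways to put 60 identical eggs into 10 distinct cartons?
C(60+10-1, 10-1) = C(69, 9) = 56672074888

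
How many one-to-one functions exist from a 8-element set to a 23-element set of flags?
P(23,8) = 23!/(23-8)! = 19769460480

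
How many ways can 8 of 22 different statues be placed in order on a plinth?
P(22,8) = 22!/(22-8)! = 12893126400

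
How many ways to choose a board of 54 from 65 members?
C(65,54) = 65!/(54!×11!) = 895068996640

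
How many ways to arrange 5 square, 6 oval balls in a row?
11! / (5! × 6!) = 462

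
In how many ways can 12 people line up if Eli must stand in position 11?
Fix one position: (12-1)! = 39916800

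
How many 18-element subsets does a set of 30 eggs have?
C(30,18) = 30!/(18!×12!) = 86493225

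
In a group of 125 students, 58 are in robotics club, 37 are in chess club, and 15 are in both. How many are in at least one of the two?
|A∪B| = |A| + |B| - |A∩B| = 58 + 37 - 15 = 80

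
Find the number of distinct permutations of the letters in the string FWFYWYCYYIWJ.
12! / (1! × 2! × 3! × 1! × 4! × 1!) = 1663200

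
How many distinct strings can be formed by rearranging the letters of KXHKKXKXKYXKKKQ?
15! / (8! × 4! × 1! × 1! × 1!) = 1351350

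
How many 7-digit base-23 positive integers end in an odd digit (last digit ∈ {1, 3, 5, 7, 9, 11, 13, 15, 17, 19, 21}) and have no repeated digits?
Last∈{1,3,5,7,9,11,13,15,17,19,21}. Last=0: 0. Last nonzero: 11×21×P(21,5) = 564074280. Total = 564074280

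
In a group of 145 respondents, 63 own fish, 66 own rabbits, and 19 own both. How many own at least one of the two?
|A∪B| = |A| + |B| - |A∩B| = 63 + 66 - 19 = 110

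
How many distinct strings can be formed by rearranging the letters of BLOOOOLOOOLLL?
13! / (7! × 5! × 1!) = 10296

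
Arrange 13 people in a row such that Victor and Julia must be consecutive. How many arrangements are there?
Treat the 2 as one block: (13-2+1)! × 2! = 479001600 × 2 = 958003200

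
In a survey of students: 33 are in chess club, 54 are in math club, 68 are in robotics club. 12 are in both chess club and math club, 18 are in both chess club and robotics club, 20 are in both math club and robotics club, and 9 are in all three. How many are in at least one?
|A∪B∪C| = 33+54+68-12-18-20+9 = 114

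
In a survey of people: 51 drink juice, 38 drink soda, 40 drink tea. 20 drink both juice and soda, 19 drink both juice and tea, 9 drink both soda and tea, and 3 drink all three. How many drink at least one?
|A∪B∪C| = 51+38+40-20-19-9+3 = 84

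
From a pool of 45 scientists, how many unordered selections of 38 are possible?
C(45,38) = 45!/(38!×7!) = 45379620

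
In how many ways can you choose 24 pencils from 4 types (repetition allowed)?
C(24+4-1, 4-1) = C(27, 3) = 2925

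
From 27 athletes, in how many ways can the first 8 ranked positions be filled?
P(27,8) = 27!/(27-8)! = 89513424000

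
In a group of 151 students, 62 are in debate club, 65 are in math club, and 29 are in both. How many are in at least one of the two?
|A∪B| = |A| + |B| - |A∩B| = 62 + 65 - 29 = 98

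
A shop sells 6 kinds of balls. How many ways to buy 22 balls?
C(22+6-1, 6-1) = C(27, 5) = 80730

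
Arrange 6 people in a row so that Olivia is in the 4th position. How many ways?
Fix one position: (6-1)! = 120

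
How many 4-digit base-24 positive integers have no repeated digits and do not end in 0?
Last digit: 23 nonzero choices. First digit: 22 (nonzero, ≠last). Middle 2: P(22,2) = 462. Total = 233772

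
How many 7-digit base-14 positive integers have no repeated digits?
First digit: 13 choices (nonzero). Then descending: 13 × 13 × 12 × 11 × 10 × 9 × 8 = 16061760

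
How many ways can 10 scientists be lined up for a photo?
10! = 3628800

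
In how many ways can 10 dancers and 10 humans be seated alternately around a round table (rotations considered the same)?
Fix one of the dancers: (10-1)! ways for the remaining dancers, × 10! ways for the humans = 362880 × 3628800 = 1316818944000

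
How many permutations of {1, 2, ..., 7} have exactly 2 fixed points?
Choose the 2 fixed points C(7,2) = 21, derange the rest: !5 = Σ_{j=0}^{5} (-1)^j·5!/j! = 120 - 120 + 60 - 20 + 5 - 1 = 44. Product = 21 × 44 = 924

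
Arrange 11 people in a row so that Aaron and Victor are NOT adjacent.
Total - adjacent = 11! - (11-1)!×2 = 39916800 - 7257600 = 32659200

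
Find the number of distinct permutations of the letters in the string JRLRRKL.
7! / (1! × 3! × 1! × 2!) = 420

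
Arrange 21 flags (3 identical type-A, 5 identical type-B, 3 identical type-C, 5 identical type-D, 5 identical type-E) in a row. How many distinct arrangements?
21! / (3! × 5! × 3! × 5! × 5!) = 821292151680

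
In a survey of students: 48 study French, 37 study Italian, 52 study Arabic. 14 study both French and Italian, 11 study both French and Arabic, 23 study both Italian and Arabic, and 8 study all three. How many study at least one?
|A∪B∪C| = 48+37+52-14-11-23+8 = 97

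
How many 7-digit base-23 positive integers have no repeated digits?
First digit: 22 choices (nonzero). Then descending: 22 × 22 × 21 × 20 × 19 × 18 × 17 = 1181869920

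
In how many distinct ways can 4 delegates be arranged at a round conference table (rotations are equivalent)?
Circular: fix one position, arrange the rest. (4-1)! = 6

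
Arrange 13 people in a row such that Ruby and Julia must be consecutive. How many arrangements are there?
Treat the 2 as one block: (13-2+1)! × 2! = 479001600 × 2 = 958003200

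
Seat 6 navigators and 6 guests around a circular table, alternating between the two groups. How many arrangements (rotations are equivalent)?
Fix one of the navigators: (6-1)! ways for the remaining navigators, × 6! ways for the guests = 120 × 720 = 86400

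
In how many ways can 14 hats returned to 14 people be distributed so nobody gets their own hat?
!14 = Σ_{j=0}^{14} (-1)^j·14!/j! = 87178291200 - 87178291200 + 43589145600 - 14529715200 + 3632428800 - 726485760 + 121080960 - 17297280 + 2162160 - 240240 + 24024 - 2184 + 182 - 14 + 1 = 32071101049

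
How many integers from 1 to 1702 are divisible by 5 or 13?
⌊1702/5⌋ + ⌊1702/13⌋ - ⌊1702/65⌋ = 340 + 130 - 26 = 444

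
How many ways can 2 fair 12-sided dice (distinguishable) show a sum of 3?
Coefficient of x^3 in (x + x² + ... + x^12)^2. By inclusion-exclusion on dice exceeding 12: Σ_j (-1)^j C(2,j)·C(3-1-12j, 1) = C(2,0)·C(2,1) = 1·2 = 2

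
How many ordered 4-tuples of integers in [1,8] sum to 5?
Coefficient of x^5 in (x + x² + ... + x^8)^4. By inclusion-exclusion on dice exceeding 8: Σ_j (-1)^j C(4,j)·C(5-1-8j, 3) = C(4,0)·C(4,3) = 1·4 = 4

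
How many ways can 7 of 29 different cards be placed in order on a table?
P(29,7) = 29!/(29-7)! = 7866331200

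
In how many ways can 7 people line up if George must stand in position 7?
Fix one position: (7-1)! = 720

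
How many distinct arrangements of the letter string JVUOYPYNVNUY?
12! / (1! × 2! × 1! × 1! × 2! × 2! × 3!) = 9979200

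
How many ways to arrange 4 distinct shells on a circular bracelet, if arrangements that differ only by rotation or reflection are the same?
(4-1)!/2 = 6/2 = 3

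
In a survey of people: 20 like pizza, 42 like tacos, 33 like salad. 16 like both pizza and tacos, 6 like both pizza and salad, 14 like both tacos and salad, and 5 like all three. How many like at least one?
|A∪B∪C| = 20+42+33-16-6-14+5 = 64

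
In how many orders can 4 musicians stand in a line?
4! = 24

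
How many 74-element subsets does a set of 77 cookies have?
C(77,74) = 77!/(74!×3!) = 73150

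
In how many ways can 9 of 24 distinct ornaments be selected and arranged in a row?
P(24,9) = 24!/(24-9)! = 474467051520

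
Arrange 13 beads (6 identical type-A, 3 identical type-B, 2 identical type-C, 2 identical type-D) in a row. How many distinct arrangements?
13! / (6! × 3! × 2! × 2!) = 360360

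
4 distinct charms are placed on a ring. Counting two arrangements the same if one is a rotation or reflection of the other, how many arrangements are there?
(4-1)!/2 = 6/2 = 3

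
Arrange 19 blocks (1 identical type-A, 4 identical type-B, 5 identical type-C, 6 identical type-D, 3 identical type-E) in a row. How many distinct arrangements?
19! / (1! × 4! × 5! × 6! × 3!) = 9777287520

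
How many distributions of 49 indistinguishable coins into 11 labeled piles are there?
C(49+11-1, 11-1) = C(59, 10) = 62828356305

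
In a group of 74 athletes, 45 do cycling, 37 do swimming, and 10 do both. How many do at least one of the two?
|A∪B| = |A| + |B| - |A∩B| = 45 + 37 - 10 = 72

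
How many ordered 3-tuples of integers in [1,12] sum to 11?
Coefficient of x^11 in (x + x² + ... + x^12)^3. By inclusion-exclusion on dice exceeding 12: Σ_j (-1)^j C(3,j)·C(11-1-12j, 2) = C(3,0)·C(10,2) = 1·45 = 45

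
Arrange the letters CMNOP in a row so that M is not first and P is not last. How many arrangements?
By inclusion-exclusion: 5! - 2×(5-1)! + (5-2)! = 120 - 48 + 6 = 78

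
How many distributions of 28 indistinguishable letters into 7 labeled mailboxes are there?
C(28+7-1, 7-1) = C(34, 6) = 1344904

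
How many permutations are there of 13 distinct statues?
13! = 6227020800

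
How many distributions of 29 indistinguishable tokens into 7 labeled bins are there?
C(29+7-1, 7-1) = C(35, 6) = 1623160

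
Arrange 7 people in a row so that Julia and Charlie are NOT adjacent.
Total - adjacent = 7! - (7-1)!×2 = 5040 - 1440 = 3600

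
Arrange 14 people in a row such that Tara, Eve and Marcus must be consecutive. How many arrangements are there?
Treat the 3 as one block: (14-3+1)! × 3! = 479001600 × 6 = 2874009600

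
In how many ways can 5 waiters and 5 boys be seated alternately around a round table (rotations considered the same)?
Fix one of the waiters: (5-1)! ways for the remaining waiters, × 5! ways for the boys = 24 × 120 = 2880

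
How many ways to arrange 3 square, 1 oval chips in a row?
4! / (3! × 1!) = 4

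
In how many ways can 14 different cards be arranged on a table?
14! = 87178291200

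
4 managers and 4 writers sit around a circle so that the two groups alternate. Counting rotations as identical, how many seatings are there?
Fix one of the managers: (4-1)! ways for the remaining managers, × 4! ways for the writers = 6 × 24 = 144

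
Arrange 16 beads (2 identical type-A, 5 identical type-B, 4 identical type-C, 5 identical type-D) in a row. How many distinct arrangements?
16! / (2! × 5! × 4! × 5!) = 30270240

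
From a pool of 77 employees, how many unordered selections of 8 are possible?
C(77,8) = 77!/(8!×69!) = 21042072975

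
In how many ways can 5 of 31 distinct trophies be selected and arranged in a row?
P(31,5) = 31!/(31-5)! = 20389320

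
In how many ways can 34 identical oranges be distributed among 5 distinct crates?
C(34+5-1, 5-1) = C(38, 4) = 73815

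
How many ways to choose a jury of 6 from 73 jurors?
C(73,6) = 73!/(6!×67!) = 170230452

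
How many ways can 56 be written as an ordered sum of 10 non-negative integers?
C(56+10-1, 10-1) = C(65, 9) = 31966749880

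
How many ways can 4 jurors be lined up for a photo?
4! = 24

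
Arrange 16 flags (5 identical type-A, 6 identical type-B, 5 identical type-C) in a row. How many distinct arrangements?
16! / (5! × 6! × 5!) = 2018016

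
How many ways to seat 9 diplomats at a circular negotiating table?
Circular: fix one position, arrange the rest. (9-1)! = 40320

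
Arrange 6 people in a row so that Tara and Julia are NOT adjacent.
Total - adjacent = 6! - (6-1)!×2 = 720 - 240 = 480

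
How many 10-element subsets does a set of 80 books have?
C(80,10) = 80!/(10!×70!) = 1646492110120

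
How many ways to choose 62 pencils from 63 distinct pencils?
C(63,62) = 63!/(62!×1!) = 63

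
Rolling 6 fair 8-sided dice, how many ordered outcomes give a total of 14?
Coefficient of x^14 in (x + x² + ... + x^8)^6. By inclusion-exclusion on dice exceeding 8: Σ_j (-1)^j C(6,j)·C(14-1-8j, 5) = C(6,0)·C(13,5) - C(6,1)·C(5,5) = 1·1287 - 6·1 = 1281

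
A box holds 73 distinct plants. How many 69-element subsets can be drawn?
C(73,69) = 73!/(69!×4!) = 1088430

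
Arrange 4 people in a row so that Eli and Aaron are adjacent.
Treat as block: (4-1)! × 2! = 6 × 2 = 12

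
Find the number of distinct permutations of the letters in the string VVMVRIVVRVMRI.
13! / (2! × 6! × 3! × 2!) = 360360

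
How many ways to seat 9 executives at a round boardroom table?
Circular: fix one position, arrange the rest. (9-1)! = 40320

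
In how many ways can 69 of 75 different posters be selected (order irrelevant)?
C(75,69) = 75!/(69!×6!) = 201359550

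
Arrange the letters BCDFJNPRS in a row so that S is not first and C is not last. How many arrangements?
By inclusion-exclusion: 9! - 2×(9-1)! + (9-2)! = 362880 - 80640 + 5040 = 287280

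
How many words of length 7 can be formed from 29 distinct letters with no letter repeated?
P(29,7) = 29!/(29-7)! = 7866331200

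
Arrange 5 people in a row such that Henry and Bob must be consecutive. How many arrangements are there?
Treat the 2 as one block: (5-2+1)! × 2! = 24 × 2 = 48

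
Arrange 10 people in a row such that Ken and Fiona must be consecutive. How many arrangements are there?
Treat the 2 as one block: (10-2+1)! × 2! = 362880 × 2 = 725760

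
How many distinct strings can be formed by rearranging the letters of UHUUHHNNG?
9! / (3! × 2! × 3! × 1!) = 5040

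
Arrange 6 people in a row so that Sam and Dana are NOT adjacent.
Total - adjacent = 6! - (6-1)!×2 = 720 - 240 = 480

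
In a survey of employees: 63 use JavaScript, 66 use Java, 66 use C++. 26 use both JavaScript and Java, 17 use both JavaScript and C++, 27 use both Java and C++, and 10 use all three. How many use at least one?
|A∪B∪C| = 63+66+66-26-17-27+10 = 135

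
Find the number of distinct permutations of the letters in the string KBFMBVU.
7! / (1! × 1! × 1! × 1! × 2! × 1!) = 2520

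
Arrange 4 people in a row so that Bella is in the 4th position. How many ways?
Fix one position: (4-1)! = 6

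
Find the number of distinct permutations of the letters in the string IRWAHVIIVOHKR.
13! / (1! × 1! × 3! × 2! × 2! × 1! × 2! × 1!) = 129729600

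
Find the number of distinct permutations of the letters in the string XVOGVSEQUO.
10! / (1! × 2! × 2! × 1! × 1! × 1! × 1! × 1!) = 907200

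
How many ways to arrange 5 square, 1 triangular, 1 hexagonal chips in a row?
7! / (5! × 1! × 1!) = 42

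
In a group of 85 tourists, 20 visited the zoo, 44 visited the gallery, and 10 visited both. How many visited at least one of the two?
|A∪B| = |A| + |B| - |A∩B| = 20 + 44 - 10 = 54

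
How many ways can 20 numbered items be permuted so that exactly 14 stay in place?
Choose the 14 fixed points C(20,14) = 38760, derange the rest: !6 = Σ_{j=0}^{6} (-1)^j·6!/j! = 720 - 720 + 360 - 120 + 30 - 6 + 1 = 265. Product = 38760 × 265 = 10271400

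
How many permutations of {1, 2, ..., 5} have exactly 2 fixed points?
Choose the 2 fixed points C(5,2) = 10, derange the rest: !3 = Σ_{j=0}^{3} (-1)^j·3!/j! = 6 - 6 + 3 - 1 = 2. Product = 10 × 2 = 20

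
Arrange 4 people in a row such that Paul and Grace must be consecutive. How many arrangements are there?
Treat the 2 as one block: (4-2+1)! × 2! = 6 × 2 = 12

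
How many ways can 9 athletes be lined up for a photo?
9! = 362880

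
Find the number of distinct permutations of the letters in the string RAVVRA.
6! / (2! × 2! × 2!) = 90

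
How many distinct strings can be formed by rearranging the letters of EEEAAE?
6! / (2! × 4!) = 15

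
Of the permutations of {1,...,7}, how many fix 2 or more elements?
Exactly j fixed points: C(7,j)·!(7-j); sum over j ≥ 2 (derangement numbers via !m = (m-1)·(!(m-1) + !(m-2)): !0..!5 = 1, 0, 1, 2, 9, 44). Σ_{j=2}^{7} C(7,j)·!(7-j) = C(7,2)·!5 + C(7,3)·!4 + C(7,4)·!3 + C(7,5)·!2 + C(7,6)·!1 + C(7,7)·!0 = 21·44 + 35·9 + 35·2 + 21·1 + 7·0 + 1·1 = 1331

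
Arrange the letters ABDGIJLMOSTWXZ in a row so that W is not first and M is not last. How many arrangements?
By inclusion-exclusion: 14! - 2×(14-1)! + (14-2)! = 87178291200 - 12454041600 + 479001600 = 75203251200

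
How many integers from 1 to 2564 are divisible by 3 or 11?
⌊2564/3⌋ + ⌊2564/11⌋ - ⌊2564/33⌋ = 854 + 233 - 77 = 1010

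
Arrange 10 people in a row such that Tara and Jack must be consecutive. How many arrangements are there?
Treat the 2 as one block: (10-2+1)! × 2! = 362880 × 2 = 725760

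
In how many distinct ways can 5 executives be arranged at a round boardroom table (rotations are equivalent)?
Circular: fix one position, arrange the rest. (5-1)! = 24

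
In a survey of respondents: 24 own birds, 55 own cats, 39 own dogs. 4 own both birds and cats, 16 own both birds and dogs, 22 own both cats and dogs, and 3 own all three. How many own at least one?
|A∪B∪C| = 24+55+39-4-16-22+3 = 79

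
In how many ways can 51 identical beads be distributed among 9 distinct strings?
C(51+9-1, 9-1) = C(59, 8) = 2217471399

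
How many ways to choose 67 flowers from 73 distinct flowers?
C(73,67) = 73!/(67!×6!) = 170230452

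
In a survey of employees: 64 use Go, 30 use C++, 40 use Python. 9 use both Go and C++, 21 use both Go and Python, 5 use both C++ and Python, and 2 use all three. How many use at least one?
|A∪B∪C| = 64+30+40-9-21-5+2 = 101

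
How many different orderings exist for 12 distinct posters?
12! = 479001600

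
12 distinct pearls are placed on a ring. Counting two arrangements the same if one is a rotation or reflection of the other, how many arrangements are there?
(12-1)!/2 = 39916800/2 = 19958400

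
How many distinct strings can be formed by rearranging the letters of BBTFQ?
5! / (2! × 1! × 1! × 1!) = 60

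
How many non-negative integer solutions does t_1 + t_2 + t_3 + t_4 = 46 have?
C(46+4-1, 4-1) = C(49, 3) = 18424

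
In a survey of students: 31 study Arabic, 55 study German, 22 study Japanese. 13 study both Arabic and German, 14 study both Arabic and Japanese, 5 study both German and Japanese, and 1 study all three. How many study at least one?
|A∪B∪C| = 31+55+22-13-14-5+1 = 77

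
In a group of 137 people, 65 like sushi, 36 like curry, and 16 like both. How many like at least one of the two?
|A∪B| = |A| + |B| - |A∩B| = 65 + 36 - 16 = 85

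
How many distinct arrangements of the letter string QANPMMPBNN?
10! / (2! × 1! × 3! × 2! × 1! × 1!) = 151200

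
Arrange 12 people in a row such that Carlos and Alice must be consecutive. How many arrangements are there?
Treat the 2 as one block: (12-2+1)! × 2! = 39916800 × 2 = 79833600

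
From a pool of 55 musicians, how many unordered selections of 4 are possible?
C(55,4) = 55!/(4!×51!) = 341055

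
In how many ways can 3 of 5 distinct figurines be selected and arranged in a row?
P(5,3) = 5!/(5-3)! = 60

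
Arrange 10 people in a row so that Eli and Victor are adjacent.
Treat as block: (10-1)! × 2! = 362880 × 2 = 725760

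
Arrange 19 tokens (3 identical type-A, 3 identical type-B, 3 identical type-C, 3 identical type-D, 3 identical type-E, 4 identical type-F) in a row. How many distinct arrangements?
19! / (3! × 3! × 3! × 3! × 3! × 4!) = 651819168000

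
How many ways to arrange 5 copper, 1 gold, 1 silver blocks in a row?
7! / (5! × 1! × 1!) = 42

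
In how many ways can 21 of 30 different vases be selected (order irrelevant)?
C(30,21) = 30!/(21!×9!) = 14307150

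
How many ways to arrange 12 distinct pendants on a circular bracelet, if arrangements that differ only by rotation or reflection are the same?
(12-1)!/2 = 39916800/2 = 19958400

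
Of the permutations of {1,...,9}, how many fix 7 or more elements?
Exactly j fixed points: C(9,j)·!(9-j); sum over j ≥ 7 (derangement numbers via !m = (m-1)·(!(m-1) + !(m-2)): !0..!2 = 1, 0, 1). Σ_{j=7}^{9} C(9,j)·!(9-j) = C(9,7)·!2 + C(9,8)·!1 + C(9,9)·!0 = 36·1 + 9·0 + 1·1 = 37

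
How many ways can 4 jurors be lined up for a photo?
4! = 24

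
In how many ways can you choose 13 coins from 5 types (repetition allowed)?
C(13+5-1, 5-1) = C(17, 4) = 2380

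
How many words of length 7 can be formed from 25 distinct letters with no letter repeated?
P(25,7) = 25!/(25-7)! = 2422728000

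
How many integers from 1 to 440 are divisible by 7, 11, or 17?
⌊440/7⌋+⌊440/11⌋+⌊440/17⌋ - ⌊440/77⌋-⌊440/119⌋-⌊440/187⌋ + ⌊440/1309⌋ = 62+40+25 - 5-3-2 + 0 = 117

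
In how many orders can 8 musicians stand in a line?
8! = 40320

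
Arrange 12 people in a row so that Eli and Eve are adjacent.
Treat as block: (12-1)! × 2! = 39916800 × 2 = 79833600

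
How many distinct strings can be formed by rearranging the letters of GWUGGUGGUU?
10! / (4! × 5! × 1!) = 1260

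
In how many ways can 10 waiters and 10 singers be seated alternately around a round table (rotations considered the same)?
Fix one of the waiters: (10-1)! ways for the remaining waiters, × 10! ways for the singers = 362880 × 3628800 = 1316818944000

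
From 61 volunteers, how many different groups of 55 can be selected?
C(61,55) = 61!/(55!×6!) = 55525372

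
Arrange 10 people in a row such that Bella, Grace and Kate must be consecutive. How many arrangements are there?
Treat the 3 as one block: (10-3+1)! × 3! = 40320 × 6 = 241920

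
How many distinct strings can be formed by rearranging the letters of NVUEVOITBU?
10! / (1! × 2! × 2! × 1! × 1! × 1! × 1! × 1!) = 907200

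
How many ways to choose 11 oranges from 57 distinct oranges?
C(57,11) = 57!/(11!×46!) = 184509266760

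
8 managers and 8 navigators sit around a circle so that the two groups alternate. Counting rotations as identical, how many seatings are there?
Fix one of the managers: (8-1)! ways for the remaining managers, × 8! ways for the navigators = 5040 × 40320 = 203212800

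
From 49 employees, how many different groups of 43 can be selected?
C(49,43) = 49!/(43!×6!) = 13983816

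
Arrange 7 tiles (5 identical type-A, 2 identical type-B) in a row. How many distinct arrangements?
7! / (5! × 2!) = 21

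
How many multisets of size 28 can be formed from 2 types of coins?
C(28+2-1, 2-1) = C(29, 1) = 29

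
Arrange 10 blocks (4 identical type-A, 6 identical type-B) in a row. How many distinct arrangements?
10! / (4! × 6!) = 210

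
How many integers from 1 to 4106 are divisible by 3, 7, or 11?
⌊4106/3⌋+⌊4106/7⌋+⌊4106/11⌋ - ⌊4106/21⌋-⌊4106/33⌋-⌊4106/77⌋ + ⌊4106/231⌋ = 1368+586+373 - 195-124-53 + 17 = 1972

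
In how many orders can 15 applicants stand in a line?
15! = 1307674368000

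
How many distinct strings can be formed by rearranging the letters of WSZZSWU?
7! / (2! × 2! × 2! × 1!) = 630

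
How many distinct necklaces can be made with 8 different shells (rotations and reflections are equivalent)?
(8-1)!/2 = 5040/2 = 2520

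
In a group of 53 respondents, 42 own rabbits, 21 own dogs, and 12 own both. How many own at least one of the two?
|A∪B| = |A| + |B| - |A∩B| = 42 + 21 - 12 = 51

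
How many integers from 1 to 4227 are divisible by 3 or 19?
⌊4227/3⌋ + ⌊4227/19⌋ - ⌊4227/57⌋ = 1409 + 222 - 74 = 1557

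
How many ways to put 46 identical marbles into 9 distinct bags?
C(46+9-1, 9-1) = C(54, 8) = 1040465790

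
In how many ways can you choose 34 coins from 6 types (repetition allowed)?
C(34+6-1, 6-1) = C(39, 5) = 575757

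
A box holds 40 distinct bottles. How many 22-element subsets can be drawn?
C(40,22) = 40!/(22!×18!) = 113380261800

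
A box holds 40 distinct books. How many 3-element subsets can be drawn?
C(40,3) = 40!/(3!×37!) = 9880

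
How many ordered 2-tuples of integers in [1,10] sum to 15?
Coefficient of x^15 in (x + x² + ... + x^10)^2. By inclusion-exclusion on dice exceeding 10: Σ_j (-1)^j C(2,j)·C(15-1-10j, 1) = C(2,0)·C(14,1) - C(2,1)·C(4,1) = 1·14 - 2·4 = 6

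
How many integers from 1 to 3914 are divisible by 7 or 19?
⌊3914/7⌋ + ⌊3914/19⌋ - ⌊3914/133⌋ = 559 + 206 - 29 = 736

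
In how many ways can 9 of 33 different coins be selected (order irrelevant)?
C(33,9) = 33!/(9!×24!) = 38567100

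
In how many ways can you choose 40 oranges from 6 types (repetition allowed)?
C(40+6-1, 6-1) = C(45, 5) = 1221759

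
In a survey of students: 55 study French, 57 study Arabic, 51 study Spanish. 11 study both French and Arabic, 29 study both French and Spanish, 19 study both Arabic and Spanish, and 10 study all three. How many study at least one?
|A∪B∪C| = 55+57+51-11-29-19+10 = 114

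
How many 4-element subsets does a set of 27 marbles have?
C(27,4) = 27!/(4!×23!) = 17550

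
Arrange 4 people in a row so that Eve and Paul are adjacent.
Treat as block: (4-1)! × 2! = 6 × 2 = 12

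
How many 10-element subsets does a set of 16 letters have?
C(16,10) = 16!/(10!×6!) = 8008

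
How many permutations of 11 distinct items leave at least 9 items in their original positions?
Exactly j fixed points: C(11,j)·!(11-j); sum over j ≥ 9 (derangement numbers via !m = (m-1)·(!(m-1) + !(m-2)): !0..!2 = 1, 0, 1). Σ_{j=9}^{11} C(11,j)·!(11-j) = C(11,9)·!2 + C(11,10)·!1 + C(11,11)·!0 = 55·1 + 11·0 + 1·1 = 56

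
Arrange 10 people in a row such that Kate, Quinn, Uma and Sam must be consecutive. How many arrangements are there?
Treat the 4 as one block: (10-4+1)! × 4! = 5040 × 24 = 120960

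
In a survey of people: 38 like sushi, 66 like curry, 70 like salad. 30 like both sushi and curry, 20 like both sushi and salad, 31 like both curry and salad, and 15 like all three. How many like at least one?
|A∪B∪C| = 38+66+70-30-20-31+15 = 108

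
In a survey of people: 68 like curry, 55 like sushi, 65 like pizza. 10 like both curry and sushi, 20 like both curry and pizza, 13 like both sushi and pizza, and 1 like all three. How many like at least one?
|A∪B∪C| = 68+55+65-10-20-13+1 = 146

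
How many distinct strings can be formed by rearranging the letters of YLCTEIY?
7! / (1! × 1! × 1! × 1! × 1! × 2!) = 2520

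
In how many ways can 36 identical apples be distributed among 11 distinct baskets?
C(36+11-1, 11-1) = C(46, 10) = 4076350421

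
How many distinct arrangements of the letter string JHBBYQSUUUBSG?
13! / (1! × 1! × 1! × 3! × 2! × 3! × 1! × 1!) = 86486400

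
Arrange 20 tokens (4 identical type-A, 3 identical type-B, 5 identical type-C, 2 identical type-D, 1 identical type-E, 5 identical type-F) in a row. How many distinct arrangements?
20! / (4! × 3! × 5! × 2! × 1! × 5!) = 586637251200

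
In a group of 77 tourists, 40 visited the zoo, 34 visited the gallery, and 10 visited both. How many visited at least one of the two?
|A∪B| = |A| + |B| - |A∩B| = 40 + 34 - 10 = 64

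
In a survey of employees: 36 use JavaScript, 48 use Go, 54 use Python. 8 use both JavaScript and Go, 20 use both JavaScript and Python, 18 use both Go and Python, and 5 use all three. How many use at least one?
|A∪B∪C| = 36+48+54-8-20-18+5 = 97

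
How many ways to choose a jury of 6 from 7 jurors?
C(7,6) = 7!/(6!×1!) = 7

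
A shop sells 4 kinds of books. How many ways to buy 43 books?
C(43+4-1, 4-1) = C(46, 3) = 15180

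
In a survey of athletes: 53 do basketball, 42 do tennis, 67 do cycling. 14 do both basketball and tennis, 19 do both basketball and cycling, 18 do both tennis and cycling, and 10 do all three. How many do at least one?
|A∪B∪C| = 53+42+67-14-19-18+10 = 121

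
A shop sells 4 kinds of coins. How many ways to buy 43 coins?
C(43+4-1, 4-1) = C(46, 3) = 15180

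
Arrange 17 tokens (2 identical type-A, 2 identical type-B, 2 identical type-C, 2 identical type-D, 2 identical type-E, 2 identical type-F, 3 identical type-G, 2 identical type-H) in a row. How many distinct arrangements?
17! / (2! × 2! × 2! × 2! × 2! × 2! × 3! × 2!) = 463134672000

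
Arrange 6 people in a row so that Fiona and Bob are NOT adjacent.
Total - adjacent = 6! - (6-1)!×2 = 720 - 240 = 480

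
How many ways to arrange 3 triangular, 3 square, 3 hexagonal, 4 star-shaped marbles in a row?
13! / (3! × 3! × 3! × 4!) = 1201200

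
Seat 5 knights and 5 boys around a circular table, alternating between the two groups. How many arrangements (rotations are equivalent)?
Fix one of the knights: (5-1)! ways for the remaining knights, × 5! ways for the boys = 24 × 120 = 2880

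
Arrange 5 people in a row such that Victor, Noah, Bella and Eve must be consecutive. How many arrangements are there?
Treat the 4 as one block: (5-4+1)! × 4! = 2 × 24 = 48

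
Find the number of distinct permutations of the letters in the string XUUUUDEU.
8! / (1! × 1! × 5! × 1!) = 336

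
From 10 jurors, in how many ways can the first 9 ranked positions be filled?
P(10,9) = 10!/(10-9)! = 3628800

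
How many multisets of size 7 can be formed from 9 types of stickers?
C(7+9-1, 9-1) = C(15, 8) = 6435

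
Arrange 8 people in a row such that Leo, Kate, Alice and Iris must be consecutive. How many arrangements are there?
Treat the 4 as one block: (8-4+1)! × 4! = 120 × 24 = 2880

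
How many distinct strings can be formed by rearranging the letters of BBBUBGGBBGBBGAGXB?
17! / (1! × 9! × 5! × 1! × 1!) = 8168160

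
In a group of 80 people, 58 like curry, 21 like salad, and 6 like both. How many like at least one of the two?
|A∪B| = |A| + |B| - |A∩B| = 58 + 21 - 6 = 73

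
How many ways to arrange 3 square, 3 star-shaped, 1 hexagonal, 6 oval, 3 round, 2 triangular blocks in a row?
18! / (3! × 3! × 1! × 6! × 3! × 2!) = 20583763200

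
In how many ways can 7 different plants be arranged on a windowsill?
7! = 5040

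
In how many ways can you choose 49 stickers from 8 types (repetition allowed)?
C(49+8-1, 8-1) = C(56, 7) = 231917400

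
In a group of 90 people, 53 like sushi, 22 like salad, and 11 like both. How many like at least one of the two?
|A∪B| = |A| + |B| - |A∩B| = 53 + 22 - 11 = 64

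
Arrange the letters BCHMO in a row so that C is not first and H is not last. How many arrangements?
By inclusion-exclusion: 5! - 2×(5-1)! + (5-2)! = 120 - 48 + 6 = 78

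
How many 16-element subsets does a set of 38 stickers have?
C(38,16) = 38!/(16!×22!) = 22239974430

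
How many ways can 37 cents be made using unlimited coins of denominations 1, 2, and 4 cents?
Coefficient of x^37 in 1/(1-x^1) · 1/(1-x^2) · 1/(1-x^4). Case on j = number of 4-cent coins (j = 0..9); remainder r = 37 - 4j is made from {1,2} in ⌊r/2⌋+1 ways. r = 37, 33, 29, 25, 21, 17, 13, 9, 5, 1 → 19 + 17 + 15 + 13 + 11 + 9 + 7 + 5 + 3 + 1 = 100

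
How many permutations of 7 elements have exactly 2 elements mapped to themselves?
Choose the 2 fixed points C(7,2) = 21, derange the rest: !5 = Σ_{j=0}^{5} (-1)^j·5!/j! = 120 - 120 + 60 - 20 + 5 - 1 = 44. Product = 21 × 44 = 924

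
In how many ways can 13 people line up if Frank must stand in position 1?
Fix one position: (13-1)! = 479001600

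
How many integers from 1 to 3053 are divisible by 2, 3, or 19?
⌊3053/2⌋+⌊3053/3⌋+⌊3053/19⌋ - ⌊3053/6⌋-⌊3053/38⌋-⌊3053/57⌋ + ⌊3053/114⌋ = 1526+1017+160 - 508-80-53 + 26 = 2088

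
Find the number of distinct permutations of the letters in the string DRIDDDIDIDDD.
12! / (3! × 1! × 8!) = 1980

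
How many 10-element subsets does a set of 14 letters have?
C(14,10) = 14!/(10!×4!) = 1001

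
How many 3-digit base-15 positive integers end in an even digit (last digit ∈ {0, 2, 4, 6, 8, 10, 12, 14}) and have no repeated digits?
Last∈{0,2,4,6,8,10,12,14}. Last=0: 182. Last nonzero: 7×13×P(13,1) = 1183. Total = 1365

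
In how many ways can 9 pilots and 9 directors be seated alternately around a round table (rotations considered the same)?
Fix one of the pilots: (9-1)! ways for the remaining pilots, × 9! ways for the directors = 40320 × 362880 = 14631321600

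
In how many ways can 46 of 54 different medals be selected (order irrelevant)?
C(54,46) = 54!/(46!×8!) = 1040465790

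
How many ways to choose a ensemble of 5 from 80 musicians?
C(80,5) = 80!/(5!×75!) = 24040016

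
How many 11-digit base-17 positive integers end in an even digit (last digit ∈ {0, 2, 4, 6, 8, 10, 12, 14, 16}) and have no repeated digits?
Last∈{0,2,4,6,8,10,12,14,16}. Last=0: 29059430400. Last nonzero: 8×15×P(15,9) = 217945728000. Total = 247005158400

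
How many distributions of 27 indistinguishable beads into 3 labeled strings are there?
C(27+3-1, 3-1) = C(29, 2) = 406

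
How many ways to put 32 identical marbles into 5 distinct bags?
C(32+5-1, 5-1) = C(36, 4) = 58905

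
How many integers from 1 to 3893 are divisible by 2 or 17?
⌊3893/2⌋ + ⌊3893/17⌋ - ⌊3893/34⌋ = 1946 + 229 - 114 = 2061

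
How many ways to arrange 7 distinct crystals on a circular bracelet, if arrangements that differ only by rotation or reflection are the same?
(7-1)!/2 = 720/2 = 360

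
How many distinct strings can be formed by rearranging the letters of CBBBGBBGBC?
10! / (2! × 2! × 6!) = 1260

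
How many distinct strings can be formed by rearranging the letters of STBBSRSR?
8! / (1! × 3! × 2! × 2!) = 1680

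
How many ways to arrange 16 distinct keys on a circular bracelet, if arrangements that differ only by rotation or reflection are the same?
(16-1)!/2 = 1307674368000/2 = 653837184000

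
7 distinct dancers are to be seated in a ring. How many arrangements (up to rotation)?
Circular: fix one position, arrange the rest. (7-1)! = 720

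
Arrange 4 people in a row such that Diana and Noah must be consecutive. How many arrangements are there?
Treat the 2 as one block: (4-2+1)! × 2! = 6 × 2 = 12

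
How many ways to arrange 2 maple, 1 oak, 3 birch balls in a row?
6! / (2! × 1! × 3!) = 60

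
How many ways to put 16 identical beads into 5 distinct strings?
C(16+5-1, 5-1) = C(20, 4) = 4845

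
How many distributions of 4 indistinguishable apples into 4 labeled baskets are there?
C(4+4-1, 4-1) = C(7, 3) = 35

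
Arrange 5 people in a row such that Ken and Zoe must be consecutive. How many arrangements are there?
Treat the 2 as one block: (5-2+1)! × 2! = 24 × 2 = 48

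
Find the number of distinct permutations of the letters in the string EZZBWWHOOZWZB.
13! / (4! × 1! × 1! × 2! × 3! × 2!) = 10810800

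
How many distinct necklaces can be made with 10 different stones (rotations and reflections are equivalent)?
(10-1)!/2 = 362880/2 = 181440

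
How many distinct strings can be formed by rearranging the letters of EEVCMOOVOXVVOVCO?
16! / (2! × 2! × 5! × 5! × 1! × 1!) = 363242880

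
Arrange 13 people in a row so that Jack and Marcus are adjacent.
Treat as block: (13-1)! × 2! = 479001600 × 2 = 958003200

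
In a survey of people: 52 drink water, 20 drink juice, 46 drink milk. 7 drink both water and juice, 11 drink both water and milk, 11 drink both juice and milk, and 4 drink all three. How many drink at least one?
|A∪B∪C| = 52+20+46-7-11-11+4 = 93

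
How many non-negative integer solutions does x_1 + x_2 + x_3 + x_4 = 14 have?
C(14+4-1, 4-1) = C(17, 3) = 680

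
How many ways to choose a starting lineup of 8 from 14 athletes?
C(14,8) = 14!/(8!×6!) = 3003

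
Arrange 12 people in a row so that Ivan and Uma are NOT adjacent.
Total - adjacent = 12! - (12-1)!×2 = 479001600 - 79833600 = 399168000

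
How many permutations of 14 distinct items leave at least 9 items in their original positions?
Exactly j fixed points: C(14,j)·!(14-j); sum over j ≥ 9 (derangement numbers via !m = (m-1)·(!(m-1) + !(m-2)): !0..!5 = 1, 0, 1, 2, 9, 44). Σ_{j=9}^{14} C(14,j)·!(14-j) = C(14,9)·!5 + C(14,10)·!4 + C(14,11)·!3 + C(14,12)·!2 + C(14,13)·!1 + C(14,14)·!0 = 2002·44 + 1001·9 + 364·2 + 91·1 + 14·0 + 1·1 = 97917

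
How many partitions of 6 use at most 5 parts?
By conjugation, equals partitions of 6 into parts ≤ 5. Let r_j(i) = number of partitions of i into parts ≤ j, for i = 0..6. r_1(i) = 1 for all i; r_j(i) = r_{j-1}(i) + r_j(i-j). Rows j = 2..5: ≤2: 1 1 2 2 3 3 4; ≤3: 1 1 2 3 4 5 7; ≤4: 1 1 2 3 5 6 9; ≤5: 1 1 2 3 5 7 10. r_5(6) = 10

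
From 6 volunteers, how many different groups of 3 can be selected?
C(6,3) = 6!/(3!×3!) = 20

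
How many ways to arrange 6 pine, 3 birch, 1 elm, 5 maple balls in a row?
15! / (6! × 3! × 1! × 5!) = 2522520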